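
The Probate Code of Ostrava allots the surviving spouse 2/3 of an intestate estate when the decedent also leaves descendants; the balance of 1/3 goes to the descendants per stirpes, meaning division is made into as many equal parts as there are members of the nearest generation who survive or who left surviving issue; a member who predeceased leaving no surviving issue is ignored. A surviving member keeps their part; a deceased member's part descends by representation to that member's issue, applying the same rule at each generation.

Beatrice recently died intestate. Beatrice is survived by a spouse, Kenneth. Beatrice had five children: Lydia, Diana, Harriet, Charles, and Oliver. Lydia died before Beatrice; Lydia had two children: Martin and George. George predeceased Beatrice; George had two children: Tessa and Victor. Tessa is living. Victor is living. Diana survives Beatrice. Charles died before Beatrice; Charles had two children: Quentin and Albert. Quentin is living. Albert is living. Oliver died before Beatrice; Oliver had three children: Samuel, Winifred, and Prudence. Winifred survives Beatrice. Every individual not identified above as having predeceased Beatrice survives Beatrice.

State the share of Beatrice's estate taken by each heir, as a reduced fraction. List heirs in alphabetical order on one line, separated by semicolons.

Kenneth, as surviving spouse, takes 2/3.
The remaining 1/3 passes to Beatrice's descendants per stirpes.
The 1/3 is divided into 5 equal shares of 1/15 among Lydia, Diana, Harriet, Charles, Oliver.
Lydia predeceased; the 1/15 allotted to Lydia's branch passes to Lydia's issue by representation.
The 1/15 is divided into 2 equal shares of 1/30 among Martin, George.
Martin is living and takes 1/30.
George predeceased; the 1/30 allotted to George's branch passes to George's issue by representation.
The 1/30 is divided into 2 equal shares of 1/60 among Tessa, Victor.
Tessa is living and takes 1/60.
Victor is living and takes 1/60.
Diana is living and takes 1/15.
Harriet is living and takes 1/15.
Charles predeceased; the 1/15 allotted to Charles's branch passes to Charles's issue by representation.
The 1/15 is divided into 2 equal shares of 1/30 among Quentin, Albert.
Quentin is living and takes 1/30.
Albert is living and takes 1/30.
Oliver predeceased; the 1/15 allotted to Oliver's branch passes to Oliver's issue by representation.
The 1/15 is divided into 3 equal shares of 1/45 among Samuel, Winifred, Prudence.
Samuel is living and takes 1/45.
Winifred is living and takes 1/45.
Prudence is living and takes 1/45.

Albert 1/30; Diana 1/15; Harriet 1/15; Kenneth 2/3; Martin 1/30; Prudence 1/45; Quentin 1/30; Samuel 1/45; Tessa 1/60; Victor 1/60; Winifred 1/45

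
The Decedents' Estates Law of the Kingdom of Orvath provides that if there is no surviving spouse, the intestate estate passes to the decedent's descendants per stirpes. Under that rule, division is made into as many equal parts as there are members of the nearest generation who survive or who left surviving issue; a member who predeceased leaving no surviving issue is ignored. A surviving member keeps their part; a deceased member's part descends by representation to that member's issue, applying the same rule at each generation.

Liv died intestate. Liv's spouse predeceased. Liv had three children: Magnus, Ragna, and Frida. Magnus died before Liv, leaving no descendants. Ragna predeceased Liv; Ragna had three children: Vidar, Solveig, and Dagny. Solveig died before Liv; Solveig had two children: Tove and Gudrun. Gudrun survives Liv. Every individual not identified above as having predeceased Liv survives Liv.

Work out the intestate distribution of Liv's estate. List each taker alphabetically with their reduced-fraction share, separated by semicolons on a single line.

Dagny 1/6; Frida 1/2; Gudrun 1/12; Tove 1/12; Vidar 1/6

There is no surviving spouse, so the entire estate passes to Liv's descendants per stirpes.
Magnus left no surviving issue, so that branch lapses and is disregarded.
The estate is divided into 2 equal shares of 1/2 among Ragna, Frida.
Ragna predeceased; the 1/2 allotted to Ragna's branch passes to Ragna's issue by representation.
The 1/2 is divided into 3 equal shares of 1/6 among Vidar, Solveig, Dagny.
Vidar is living and takes 1/6.
Solveig predeceased; the 1/6 allotted to Solveig's branch passes to Solveig's issue by representation.
The 1/6 is divided into 2 equal shares of 1/12 among Tove, Gudrun.
Tove is living and takes 1/12.
Gudrun is living and takes 1/12.
Dagny is living and takes 1/6.
Frida is living and takes 1/2.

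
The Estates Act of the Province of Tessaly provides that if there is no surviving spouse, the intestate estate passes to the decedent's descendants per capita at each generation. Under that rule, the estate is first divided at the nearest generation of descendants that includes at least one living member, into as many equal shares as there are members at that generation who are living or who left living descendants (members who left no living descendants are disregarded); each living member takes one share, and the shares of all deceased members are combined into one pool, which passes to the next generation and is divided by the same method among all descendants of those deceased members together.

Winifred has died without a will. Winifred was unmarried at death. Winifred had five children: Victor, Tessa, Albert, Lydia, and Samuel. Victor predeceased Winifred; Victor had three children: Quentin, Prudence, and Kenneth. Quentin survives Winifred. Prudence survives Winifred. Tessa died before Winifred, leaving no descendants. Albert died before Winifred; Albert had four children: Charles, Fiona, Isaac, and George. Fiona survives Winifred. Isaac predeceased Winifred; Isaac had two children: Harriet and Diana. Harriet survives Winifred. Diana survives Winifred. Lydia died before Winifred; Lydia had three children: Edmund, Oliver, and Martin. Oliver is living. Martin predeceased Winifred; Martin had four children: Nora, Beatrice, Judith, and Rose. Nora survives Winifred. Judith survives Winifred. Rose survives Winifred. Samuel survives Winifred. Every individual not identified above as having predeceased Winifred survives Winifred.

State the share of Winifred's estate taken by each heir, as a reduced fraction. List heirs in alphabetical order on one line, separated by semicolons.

Beatrice 1/40; Charles 3/40; Diana 1/40; Edmund 3/40; Fiona 3/40; George 3/40; Harriet 1/40; Judith 1/40; Kenneth 3/40; Nora 1/40; Oliver 3/40; Prudence 3/40; Quentin 3/40; Rose 1/40; Samuel 1/4

There is no surviving spouse, so the entire estate passes to Winifred's descendants per capita at each generation.
At generation 1 (Victor, Albert, Lydia, Samuel) there are 4 shares of (1)/4 = 1/4 each.
Living: Samuel — each takes 1/4.
Deceased: Victor, Albert, and Lydia. Their combined 3/4 is pooled and carried to generation 2.
At generation 2 (Quentin, Prudence, Kenneth, Charles, Fiona, Isaac, George, Edmund, Oliver, Martin) there are 10 shares of (3/4)/10 = 3/40 each.
Living: Quentin, Prudence, Kenneth, Charles, Fiona, George, Edmund, and Oliver — each takes 3/40.
Deceased: Isaac and Martin. Their combined 3/20 is pooled and carried to generation 3.
At generation 3 (Harriet, Diana, Nora, Beatrice, Judith, Rose) there are 6 shares of (3/20)/6 = 1/40 each.
Living: Harriet, Diana, Nora, Beatrice, Judith, and Rose — each takes 1/40.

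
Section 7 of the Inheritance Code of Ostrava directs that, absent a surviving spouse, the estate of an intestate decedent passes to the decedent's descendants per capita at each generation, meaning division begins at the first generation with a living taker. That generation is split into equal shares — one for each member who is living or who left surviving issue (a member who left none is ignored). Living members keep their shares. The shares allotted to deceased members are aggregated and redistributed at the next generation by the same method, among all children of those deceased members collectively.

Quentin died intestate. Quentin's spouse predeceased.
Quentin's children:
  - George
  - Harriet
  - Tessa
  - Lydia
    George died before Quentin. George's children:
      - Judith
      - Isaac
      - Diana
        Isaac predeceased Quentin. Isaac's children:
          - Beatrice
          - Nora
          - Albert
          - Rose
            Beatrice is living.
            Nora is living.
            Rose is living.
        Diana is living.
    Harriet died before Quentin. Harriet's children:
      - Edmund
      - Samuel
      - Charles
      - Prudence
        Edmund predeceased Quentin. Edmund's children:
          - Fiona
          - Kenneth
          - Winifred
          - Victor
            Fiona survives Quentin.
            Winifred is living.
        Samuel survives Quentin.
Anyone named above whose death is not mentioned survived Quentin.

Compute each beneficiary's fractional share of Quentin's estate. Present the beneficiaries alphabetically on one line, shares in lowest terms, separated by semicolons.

There is no surviving spouse, so the entire estate passes to Quentin's descendants per capita at each generation.
At generation 1 (George, Harriet, Tessa, Lydia) there are 4 shares of (1)/4 = 1/4 each.
Living: Tessa and Lydia — each takes 1/4.
Deceased: George and Harriet. Their combined 1/2 is pooled and carried to generation 2.
At generation 2 (Judith, Isaac, Diana, Edmund, Samuel, Charles, Prudence) there are 7 shares of (1/2)/7 = 1/14 each.
Living: Judith, Diana, Samuel, Charles, and Prudence — each takes 1/14.
Deceased: Isaac and Edmund. Their combined 1/7 is pooled and carried to generation 3.
At generation 3 (Beatrice, Nora, Albert, Rose, Fiona, Kenneth, Winifred, Victor) there are 8 shares of (1/7)/8 = 1/56 each.
Living: Beatrice, Nora, Albert, Rose, Fiona, Kenneth, Winifred, and Victor — each takes 1/56.

Albert 1/56; Beatrice 1/56; Charles 1/14; Diana 1/14; Fiona 1/56; Judith 1/14; Kenneth 1/56; Lydia 1/4; Nora 1/56; Prudence 1/14; Rose 1/56; Samuel 1/14; Tessa 1/4; Victor 1/56; Winifred 1/56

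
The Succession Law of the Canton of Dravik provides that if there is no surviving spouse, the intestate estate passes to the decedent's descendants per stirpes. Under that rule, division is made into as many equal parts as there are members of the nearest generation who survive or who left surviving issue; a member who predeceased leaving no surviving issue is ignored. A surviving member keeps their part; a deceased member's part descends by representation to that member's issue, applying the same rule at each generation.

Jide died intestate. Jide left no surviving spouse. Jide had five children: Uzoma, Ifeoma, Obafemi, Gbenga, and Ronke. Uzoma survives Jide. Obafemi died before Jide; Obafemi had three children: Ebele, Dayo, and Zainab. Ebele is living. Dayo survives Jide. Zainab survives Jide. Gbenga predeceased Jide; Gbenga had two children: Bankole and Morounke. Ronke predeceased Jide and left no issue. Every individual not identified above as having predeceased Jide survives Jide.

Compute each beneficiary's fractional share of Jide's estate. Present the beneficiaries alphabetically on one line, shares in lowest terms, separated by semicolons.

Bankole 1/8; Dayo 1/12; Ebele 1/12; Ifeoma 1/4; Morounke 1/8; Uzoma 1/4; Zainab 1/12

There is no surviving spouse, so the entire estate passes to Jide's descendants per stirpes.
Ronke left no surviving issue, so that branch lapses and is disregarded.
The estate is divided into 4 equal shares of 1/4 among Uzoma, Ifeoma, Obafemi, Gbenga.
Uzoma is living and takes 1/4.
Ifeoma is living and takes 1/4.
Obafemi predeceased; the 1/4 allotted to Obafemi's branch passes to Obafemi's issue by representation.
The 1/4 is divided into 3 equal shares of 1/12 among Ebele, Dayo, Zainab.
Ebele is living and takes 1/12.
Dayo is living and takes 1/12.
Zainab is living and takes 1/12.
Gbenga predeceased; the 1/4 allotted to Gbenga's branch passes to Gbenga's issue by representation.
The 1/4 is divided into 2 equal shares of 1/8 among Bankole, Morounke.
Bankole is living and takes 1/8.
Morounke is living and takes 1/8.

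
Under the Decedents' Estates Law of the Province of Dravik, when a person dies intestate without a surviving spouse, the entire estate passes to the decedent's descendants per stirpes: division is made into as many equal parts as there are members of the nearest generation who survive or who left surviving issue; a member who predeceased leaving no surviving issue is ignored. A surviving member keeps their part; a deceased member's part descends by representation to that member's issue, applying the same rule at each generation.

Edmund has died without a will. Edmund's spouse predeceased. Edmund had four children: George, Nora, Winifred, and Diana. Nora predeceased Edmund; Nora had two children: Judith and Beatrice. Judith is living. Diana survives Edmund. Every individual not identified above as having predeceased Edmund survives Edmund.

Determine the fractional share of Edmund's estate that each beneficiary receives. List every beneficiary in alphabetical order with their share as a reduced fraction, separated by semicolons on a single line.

Beatrice 1/8; Diana 1/4; George 1/4; Judith 1/8; Winifred 1/4

There is no surviving spouse, so the entire estate passes to Edmund's descendants per stirpes.
The estate is divided into 4 equal shares of 1/4 among George, Nora, Winifred, Diana.
George is living and takes 1/4.
Nora predeceased; the 1/4 allotted to Nora's branch passes to Nora's issue by representation.
The 1/4 is divided into 2 equal shares of 1/8 among Judith, Beatrice.
Judith is living and takes 1/8.
Beatrice is living and takes 1/8.
Winifred is living and takes 1/4.
Diana is living and takes 1/4.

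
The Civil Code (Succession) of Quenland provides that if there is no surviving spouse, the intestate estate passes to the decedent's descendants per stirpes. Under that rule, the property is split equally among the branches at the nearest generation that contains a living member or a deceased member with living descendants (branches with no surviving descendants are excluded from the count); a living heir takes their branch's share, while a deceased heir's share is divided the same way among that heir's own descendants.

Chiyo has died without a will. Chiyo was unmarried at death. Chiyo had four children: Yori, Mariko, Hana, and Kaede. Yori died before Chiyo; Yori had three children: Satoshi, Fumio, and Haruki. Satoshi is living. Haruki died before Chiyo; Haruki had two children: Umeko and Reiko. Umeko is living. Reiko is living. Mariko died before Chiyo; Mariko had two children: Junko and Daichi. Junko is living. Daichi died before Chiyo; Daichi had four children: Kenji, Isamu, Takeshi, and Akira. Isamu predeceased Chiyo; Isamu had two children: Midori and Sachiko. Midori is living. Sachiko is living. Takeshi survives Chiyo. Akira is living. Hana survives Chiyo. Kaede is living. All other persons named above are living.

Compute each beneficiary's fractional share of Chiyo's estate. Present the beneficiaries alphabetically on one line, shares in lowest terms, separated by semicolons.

There is no surviving spouse, so the entire estate passes to Chiyo's descendants per stirpes.
The estate is divided into 4 equal shares of 1/4 among Yori, Mariko, Hana, Kaede.
Yori predeceased; the 1/4 allotted to Yori's branch passes to Yori's issue by representation.
The 1/4 is divided into 3 equal shares of 1/12 among Satoshi, Fumio, Haruki.
Satoshi is living and takes 1/12.
Fumio is living and takes 1/12.
Haruki predeceased; the 1/12 allotted to Haruki's branch passes to Haruki's issue by representation.
The 1/12 is divided into 2 equal shares of 1/24 among Umeko, Reiko.
Umeko is living and takes 1/24.
Reiko is living and takes 1/24.
Mariko predeceased; the 1/4 allotted to Mariko's branch passes to Mariko's issue by representation.
The 1/4 is divided into 2 equal shares of 1/8 among Junko, Daichi.
Junko is living and takes 1/8.
Daichi predeceased; the 1/8 allotted to Daichi's branch passes to Daichi's issue by representation.
The 1/8 is divided into 4 equal shares of 1/32 among Kenji, Isamu, Takeshi, Akira.
Kenji is living and takes 1/32.
Isamu predeceased; the 1/32 allotted to Isamu's branch passes to Isamu's issue by representation.
The 1/32 is divided into 2 equal shares of 1/64 among Midori, Sachiko.
Midori is living and takes 1/64.
Sachiko is living and takes 1/64.
Takeshi is living and takes 1/32.
Akira is living and takes 1/32.
Hana is living and takes 1/4.
Kaede is living and takes 1/4.

Akira 1/32; Fumio 1/12; Hana 1/4; Junko 1/8; Kaede 1/4; Kenji 1/32; Midori 1/64; Reiko 1/24; Sachiko 1/64; Satoshi 1/12; Takeshi 1/32; Umeko 1/24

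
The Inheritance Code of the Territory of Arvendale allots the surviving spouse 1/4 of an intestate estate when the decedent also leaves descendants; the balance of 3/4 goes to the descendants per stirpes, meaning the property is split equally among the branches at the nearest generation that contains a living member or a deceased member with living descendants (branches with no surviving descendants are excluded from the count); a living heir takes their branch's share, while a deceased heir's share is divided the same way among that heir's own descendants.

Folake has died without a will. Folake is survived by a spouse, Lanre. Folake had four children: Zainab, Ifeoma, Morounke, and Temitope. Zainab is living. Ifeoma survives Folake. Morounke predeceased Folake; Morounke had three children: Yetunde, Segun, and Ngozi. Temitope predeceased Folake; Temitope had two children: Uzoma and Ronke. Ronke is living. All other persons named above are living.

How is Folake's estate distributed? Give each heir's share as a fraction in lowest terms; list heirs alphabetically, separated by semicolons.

Ifeoma 3/16; Lanre 1/4; Ngozi 1/16; Ronke 3/32; Segun 1/16; Uzoma 3/32; Yetunde 1/16; Zainab 3/16

Lanre, as surviving spouse, takes 1/4.
The remaining 3/4 passes to Folake's descendants per stirpes.
The 3/4 is divided into 4 equal shares of 3/16 among Zainab, Ifeoma, Morounke, Temitope.
Zainab is living and takes 3/16.
Ifeoma is living and takes 3/16.
Morounke predeceased; the 3/16 allotted to Morounke's branch passes to Morounke's issue by representation.
The 3/16 is divided into 3 equal shares of 1/16 among Yetunde, Segun, Ngozi.
Yetunde is living and takes 1/16.
Segun is living and takes 1/16.
Ngozi is living and takes 1/16.
Temitope predeceased; the 3/16 allotted to Temitope's branch passes to Temitope's issue by representation.
The 3/16 is divided into 2 equal shares of 3/32 among Uzoma, Ronke.
Uzoma is living and takes 3/32.
Ronke is living and takes 3/32.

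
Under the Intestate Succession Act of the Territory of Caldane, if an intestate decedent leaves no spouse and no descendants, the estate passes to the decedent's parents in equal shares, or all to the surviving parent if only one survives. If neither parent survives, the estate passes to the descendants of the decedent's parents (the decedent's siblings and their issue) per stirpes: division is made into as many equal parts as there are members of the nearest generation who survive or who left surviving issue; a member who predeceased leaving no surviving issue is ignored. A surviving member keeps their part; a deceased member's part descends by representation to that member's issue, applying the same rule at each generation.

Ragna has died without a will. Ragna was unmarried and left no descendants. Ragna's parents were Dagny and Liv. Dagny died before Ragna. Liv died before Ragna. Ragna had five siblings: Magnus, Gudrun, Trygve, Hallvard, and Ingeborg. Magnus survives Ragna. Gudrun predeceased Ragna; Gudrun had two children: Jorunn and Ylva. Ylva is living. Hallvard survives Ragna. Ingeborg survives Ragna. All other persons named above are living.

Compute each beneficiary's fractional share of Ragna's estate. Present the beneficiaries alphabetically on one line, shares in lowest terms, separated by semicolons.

Neither parent survives and there are no descendants, so the estate passes to Ragna's siblings and their issue per stirpes.
The estate is divided into 5 equal shares of 1/5 among Magnus, Gudrun, Trygve, Hallvard, Ingeborg.
Magnus is living and takes 1/5.
Gudrun predeceased; the 1/5 allotted to Gudrun's branch passes to Gudrun's issue by representation.
The 1/5 is divided into 2 equal shares of 1/10 among Jorunn, Ylva.
Jorunn is living and takes 1/10.
Ylva is living and takes 1/10.
Trygve is living and takes 1/5.
Hallvard is living and takes 1/5.
Ingeborg is living and takes 1/5.

Hallvard 1/5; Ingeborg 1/5; Jorunn 1/10; Magnus 1/5; Trygve 1/5; Ylva 1/10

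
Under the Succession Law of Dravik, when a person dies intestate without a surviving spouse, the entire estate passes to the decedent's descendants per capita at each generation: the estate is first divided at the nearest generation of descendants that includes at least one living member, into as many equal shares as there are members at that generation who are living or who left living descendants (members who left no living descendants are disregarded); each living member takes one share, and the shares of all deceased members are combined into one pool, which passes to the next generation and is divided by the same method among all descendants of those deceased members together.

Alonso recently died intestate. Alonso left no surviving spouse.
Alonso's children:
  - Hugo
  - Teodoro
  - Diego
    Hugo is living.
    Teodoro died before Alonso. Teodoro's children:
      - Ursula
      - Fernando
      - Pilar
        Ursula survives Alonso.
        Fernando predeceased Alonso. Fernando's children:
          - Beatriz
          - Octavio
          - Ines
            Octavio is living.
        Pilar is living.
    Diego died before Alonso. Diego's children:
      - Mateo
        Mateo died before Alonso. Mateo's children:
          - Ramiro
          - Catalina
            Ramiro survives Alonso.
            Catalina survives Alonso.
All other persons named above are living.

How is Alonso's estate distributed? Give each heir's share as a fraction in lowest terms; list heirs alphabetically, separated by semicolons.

Beatriz 1/15; Catalina 1/15; Hugo 1/3; Ines 1/15; Octavio 1/15; Pilar 1/6; Ramiro 1/15; Ursula 1/6

There is no surviving spouse, so the entire estate passes to Alonso's descendants per capita at each generation.
At generation 1 (Hugo, Teodoro, Diego) there are 3 shares of (1)/3 = 1/3 each.
Living: Hugo — each takes 1/3.
Deceased: Teodoro and Diego. Their combined 2/3 is pooled and carried to generation 2.
At generation 2 (Ursula, Fernando, Pilar, Mateo) there are 4 shares of (2/3)/4 = 1/6 each.
Living: Ursula and Pilar — each takes 1/6.
Deceased: Fernando and Mateo. Their combined 1/3 is pooled and carried to generation 3.
At generation 3 (Beatriz, Octavio, Ines, Ramiro, Catalina) there are 5 shares of (1/3)/5 = 1/15 each.
Living: Beatriz, Octavio, Ines, Ramiro, and Catalina — each takes 1/15.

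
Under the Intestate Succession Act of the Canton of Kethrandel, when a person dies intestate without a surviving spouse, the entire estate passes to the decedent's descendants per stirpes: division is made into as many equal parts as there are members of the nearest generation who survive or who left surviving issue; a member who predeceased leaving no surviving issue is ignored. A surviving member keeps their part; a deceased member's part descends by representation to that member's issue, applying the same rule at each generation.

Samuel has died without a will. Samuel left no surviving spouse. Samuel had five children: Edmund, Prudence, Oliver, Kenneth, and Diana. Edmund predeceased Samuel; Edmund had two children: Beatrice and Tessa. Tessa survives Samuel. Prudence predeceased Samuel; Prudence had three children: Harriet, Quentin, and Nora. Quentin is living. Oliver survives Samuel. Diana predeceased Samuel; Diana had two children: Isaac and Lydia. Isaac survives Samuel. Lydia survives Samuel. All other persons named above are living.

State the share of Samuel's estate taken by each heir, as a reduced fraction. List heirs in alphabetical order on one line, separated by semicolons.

Beatrice 1/10; Harriet 1/15; Isaac 1/10; Kenneth 1/5; Lydia 1/10; Nora 1/15; Oliver 1/5; Quentin 1/15; Tessa 1/10

There is no surviving spouse, so the entire estate passes to Samuel's descendants per stirpes.
The estate is divided into 5 equal shares of 1/5 among Edmund, Prudence, Oliver, Kenneth, Diana.
Edmund predeceased; the 1/5 allotted to Edmund's branch passes to Edmund's issue by representation.
The 1/5 is divided into 2 equal shares of 1/10 among Beatrice, Tessa.
Beatrice is living and takes 1/10.
Tessa is living and takes 1/10.
Prudence predeceased; the 1/5 allotted to Prudence's branch passes to Prudence's issue by representation.
The 1/5 is divided into 3 equal shares of 1/15 among Harriet, Quentin, Nora.
Harriet is living and takes 1/15.
Quentin is living and takes 1/15.
Nora is living and takes 1/15.
Oliver is living and takes 1/5.
Kenneth is living and takes 1/5.
Diana predeceased; the 1/5 allotted to Diana's branch passes to Diana's issue by representation.
The 1/5 is divided into 2 equal shares of 1/10 among Isaac, Lydia.
Isaac is living and takes 1/10.
Lydia is living and takes 1/10.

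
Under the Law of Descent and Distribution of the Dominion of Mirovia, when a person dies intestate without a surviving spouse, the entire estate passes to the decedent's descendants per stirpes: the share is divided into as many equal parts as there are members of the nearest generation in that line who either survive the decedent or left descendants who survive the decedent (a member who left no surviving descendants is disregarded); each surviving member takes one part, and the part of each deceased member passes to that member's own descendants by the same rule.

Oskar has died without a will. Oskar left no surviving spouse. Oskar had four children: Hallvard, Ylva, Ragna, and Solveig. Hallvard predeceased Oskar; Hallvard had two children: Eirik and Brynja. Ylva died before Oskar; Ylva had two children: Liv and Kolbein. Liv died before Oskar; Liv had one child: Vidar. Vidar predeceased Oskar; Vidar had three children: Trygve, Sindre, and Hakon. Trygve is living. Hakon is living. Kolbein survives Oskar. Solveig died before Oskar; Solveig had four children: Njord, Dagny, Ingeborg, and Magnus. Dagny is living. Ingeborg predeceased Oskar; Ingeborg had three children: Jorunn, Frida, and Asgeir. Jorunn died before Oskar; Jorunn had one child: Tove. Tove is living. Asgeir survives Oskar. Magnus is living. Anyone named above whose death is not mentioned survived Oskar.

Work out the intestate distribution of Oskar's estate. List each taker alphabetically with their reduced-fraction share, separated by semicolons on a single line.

Asgeir 1/48; Brynja 1/8; Dagny 1/16; Eirik 1/8; Frida 1/48; Hakon 1/24; Kolbein 1/8; Magnus 1/16; Njord 1/16; Ragna 1/4; Sindre 1/24; Tove 1/48; Trygve 1/24

There is no surviving spouse, so the entire estate passes to Oskar's descendants per stirpes.
The estate is divided into 4 equal shares of 1/4 among Hallvard, Ylva, Ragna, Solveig.
Hallvard predeceased; the 1/4 allotted to Hallvard's branch passes to Hallvard's issue by representation.
The 1/4 is divided into 2 equal shares of 1/8 among Eirik, Brynja.
Eirik is living and takes 1/8.
Brynja is living and takes 1/8.
Ylva predeceased; the 1/4 allotted to Ylva's branch passes to Ylva's issue by representation.
The 1/4 is divided into 2 equal shares of 1/8 among Liv, Kolbein.
Liv predeceased; the 1/8 allotted to Liv's branch passes to Liv's issue by representation.
Vidar's line is the sole branch at this level, so the full 1/8 passes to Vidar's issue by representation.
The 1/8 is divided into 3 equal shares of 1/24 among Trygve, Sindre, Hakon.
Trygve is living and takes 1/24.
Sindre is living and takes 1/24.
Hakon is living and takes 1/24.
Kolbein is living and takes 1/8.
Ragna is living and takes 1/4.
Solveig predeceased; the 1/4 allotted to Solveig's branch passes to Solveig's issue by representation.
The 1/4 is divided into 4 equal shares of 1/16 among Njord, Dagny, Ingeborg, Magnus.
Njord is living and takes 1/16.
Dagny is living and takes 1/16.
Ingeborg predeceased; the 1/16 allotted to Ingeborg's branch passes to Ingeborg's issue by representation.
The 1/16 is divided into 3 equal shares of 1/48 among Jorunn, Frida, Asgeir.
Jorunn predeceased; the 1/48 allotted to Jorunn's branch passes to Jorunn's issue by representation.
Tove is the sole taker at this level and receives the full 1/48.
Frida is living and takes 1/48.
Asgeir is living and takes 1/48.
Magnus is living and takes 1/16.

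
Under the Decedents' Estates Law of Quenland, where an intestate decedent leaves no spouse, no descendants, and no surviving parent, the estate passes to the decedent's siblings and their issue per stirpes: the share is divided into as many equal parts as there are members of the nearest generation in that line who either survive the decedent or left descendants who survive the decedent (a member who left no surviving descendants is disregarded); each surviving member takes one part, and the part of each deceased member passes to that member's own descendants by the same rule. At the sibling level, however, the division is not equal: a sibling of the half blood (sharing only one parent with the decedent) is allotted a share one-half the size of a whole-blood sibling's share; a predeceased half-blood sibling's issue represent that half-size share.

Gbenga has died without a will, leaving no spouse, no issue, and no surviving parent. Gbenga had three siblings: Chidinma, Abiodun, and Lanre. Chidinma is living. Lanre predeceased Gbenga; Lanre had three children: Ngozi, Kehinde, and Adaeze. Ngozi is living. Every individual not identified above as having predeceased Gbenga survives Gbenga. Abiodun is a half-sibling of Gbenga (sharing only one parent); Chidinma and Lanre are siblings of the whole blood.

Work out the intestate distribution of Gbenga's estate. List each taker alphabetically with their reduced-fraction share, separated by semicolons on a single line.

Abiodun 1/5; Adaeze 2/15; Chidinma 2/5; Kehinde 2/15; Ngozi 2/15

No spouse, descendants, or parent survives, so the estate passes to Gbenga's siblings per stirpes.
Half-blood siblings count for one-half the weight of whole-blood siblings at the initial division.
Dividing 1 in proportion to weights (total weight 5/2): Chidinma (weight 1) → 2/5; Abiodun (weight 1/2) → 1/5; Lanre (weight 1) → 2/5.
Chidinma is living and takes 2/5.
Abiodun is living and takes 1/5.
Lanre predeceased; the 2/5 allotted to Lanre's branch passes to Lanre's issue by representation.
The 2/5 is divided into 3 equal shares of 2/15 among Ngozi, Kehinde, Adaeze.
Ngozi is living and takes 2/15.
Kehinde is living and takes 2/15.
Adaeze is living and takes 2/15.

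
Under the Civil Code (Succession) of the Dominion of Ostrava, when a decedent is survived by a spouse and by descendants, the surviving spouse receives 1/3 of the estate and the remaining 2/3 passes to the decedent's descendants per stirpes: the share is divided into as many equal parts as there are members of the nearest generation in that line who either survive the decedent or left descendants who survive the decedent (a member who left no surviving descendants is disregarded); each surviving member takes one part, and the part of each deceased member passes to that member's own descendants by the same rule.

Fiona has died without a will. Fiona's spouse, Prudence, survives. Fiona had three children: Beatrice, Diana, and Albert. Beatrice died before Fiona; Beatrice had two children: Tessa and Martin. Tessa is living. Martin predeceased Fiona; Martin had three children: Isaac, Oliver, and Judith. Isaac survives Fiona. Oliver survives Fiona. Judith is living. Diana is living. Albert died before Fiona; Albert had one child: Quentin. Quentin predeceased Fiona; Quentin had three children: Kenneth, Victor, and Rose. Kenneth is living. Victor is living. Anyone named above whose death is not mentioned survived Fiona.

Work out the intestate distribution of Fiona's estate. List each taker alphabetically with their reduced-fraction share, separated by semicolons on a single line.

Prudence, as surviving spouse, takes 1/3.
The remaining 2/3 passes to Fiona's descendants per stirpes.
The 2/3 is divided into 3 equal shares of 2/9 among Beatrice, Diana, Albert.
Beatrice predeceased; the 2/9 allotted to Beatrice's branch passes to Beatrice's issue by representation.
The 2/9 is divided into 2 equal shares of 1/9 among Tessa, Martin.
Tessa is living and takes 1/9.
Martin predeceased; the 1/9 allotted to Martin's branch passes to Martin's issue by representation.
The 1/9 is divided into 3 equal shares of 1/27 among Isaac, Oliver, Judith.
Isaac is living and takes 1/27.
Oliver is living and takes 1/27.
Judith is living and takes 1/27.
Diana is living and takes 2/9.
Albert predeceased; the 2/9 allotted to Albert's branch passes to Albert's issue by representation.
Quentin's line is the sole branch at this level, so the full 2/9 passes to Quentin's issue by representation.
The 2/9 is divided into 3 equal shares of 2/27 among Kenneth, Victor, Rose.
Kenneth is living and takes 2/27.
Victor is living and takes 2/27.
Rose is living and takes 2/27.

Diana 2/9; Isaac 1/27; Judith 1/27; Kenneth 2/27; Oliver 1/27; Prudence 1/3; Rose 2/27; Tessa 1/9; Victor 2/27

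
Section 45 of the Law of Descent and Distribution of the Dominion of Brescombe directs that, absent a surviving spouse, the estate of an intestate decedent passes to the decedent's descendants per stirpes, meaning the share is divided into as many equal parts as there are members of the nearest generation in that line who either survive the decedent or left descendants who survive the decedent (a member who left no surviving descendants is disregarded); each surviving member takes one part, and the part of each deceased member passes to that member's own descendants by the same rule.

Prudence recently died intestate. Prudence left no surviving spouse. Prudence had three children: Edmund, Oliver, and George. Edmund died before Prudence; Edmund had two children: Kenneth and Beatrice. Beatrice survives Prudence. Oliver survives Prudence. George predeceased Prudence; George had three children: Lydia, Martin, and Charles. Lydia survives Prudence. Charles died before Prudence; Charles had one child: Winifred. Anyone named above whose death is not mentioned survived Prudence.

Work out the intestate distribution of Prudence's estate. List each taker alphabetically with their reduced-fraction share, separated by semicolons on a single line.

Beatrice 1/6; Kenneth 1/6; Lydia 1/9; Martin 1/9; Oliver 1/3; Winifred 1/9

There is no surviving spouse, so the entire estate passes to Prudence's descendants per stirpes.
The estate is divided into 3 equal shares of 1/3 among Edmund, Oliver, George.
Edmund predeceased; the 1/3 allotted to Edmund's branch passes to Edmund's issue by representation.
The 1/3 is divided into 2 equal shares of 1/6 among Kenneth, Beatrice.
Kenneth is living and takes 1/6.
Beatrice is living and takes 1/6.
Oliver is living and takes 1/3.
George predeceased; the 1/3 allotted to George's branch passes to George's issue by representation.
The 1/3 is divided into 3 equal shares of 1/9 among Lydia, Martin, Charles.
Lydia is living and takes 1/9.
Martin is living and takes 1/9.
Charles predeceased; the 1/9 allotted to Charles's branch passes to Charles's issue by representation.
Winifred is the sole taker at this level and receives the full 1/9.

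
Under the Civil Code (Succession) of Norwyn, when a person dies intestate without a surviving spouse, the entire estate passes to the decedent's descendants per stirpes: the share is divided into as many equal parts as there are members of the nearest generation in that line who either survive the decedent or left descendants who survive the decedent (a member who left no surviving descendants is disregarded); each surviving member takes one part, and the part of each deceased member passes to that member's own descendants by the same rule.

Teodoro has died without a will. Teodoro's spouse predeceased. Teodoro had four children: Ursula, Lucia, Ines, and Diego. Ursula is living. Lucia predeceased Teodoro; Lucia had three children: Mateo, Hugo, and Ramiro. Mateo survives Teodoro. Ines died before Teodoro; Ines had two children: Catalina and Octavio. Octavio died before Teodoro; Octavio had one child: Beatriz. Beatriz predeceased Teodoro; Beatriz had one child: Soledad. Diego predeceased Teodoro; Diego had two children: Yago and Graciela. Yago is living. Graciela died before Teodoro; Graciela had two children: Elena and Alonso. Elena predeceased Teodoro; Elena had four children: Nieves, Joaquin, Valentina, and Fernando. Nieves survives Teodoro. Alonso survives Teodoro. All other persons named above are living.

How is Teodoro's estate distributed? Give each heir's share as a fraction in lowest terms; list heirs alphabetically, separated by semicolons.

There is no surviving spouse, so the entire estate passes to Teodoro's descendants per stirpes.
The estate is divided into 4 equal shares of 1/4 among Ursula, Lucia, Ines, Diego.
Ursula is living and takes 1/4.
Lucia predeceased; the 1/4 allotted to Lucia's branch passes to Lucia's issue by representation.
The 1/4 is divided into 3 equal shares of 1/12 among Mateo, Hugo, Ramiro.
Mateo is living and takes 1/12.
Hugo is living and takes 1/12.
Ramiro is living and takes 1/12.
Ines predeceased; the 1/4 allotted to Ines's branch passes to Ines's issue by representation.
The 1/4 is divided into 2 equal shares of 1/8 among Catalina, Octavio.
Catalina is living and takes 1/8.
Octavio predeceased; the 1/8 allotted to Octavio's branch passes to Octavio's issue by representation.
Beatriz's line is the sole branch at this level, so the full 1/8 passes to Beatriz's issue by representation.
Soledad is the sole taker at this level and receives the full 1/8.
Diego predeceased; the 1/4 allotted to Diego's branch passes to Diego's issue by representation.
The 1/4 is divided into 2 equal shares of 1/8 among Yago, Graciela.
Yago is living and takes 1/8.
Graciela predeceased; the 1/8 allotted to Graciela's branch passes to Graciela's issue by representation.
The 1/8 is divided into 2 equal shares of 1/16 among Elena, Alonso.
Elena predeceased; the 1/16 allotted to Elena's branch passes to Elena's issue by representation.
The 1/16 is divided into 4 equal shares of 1/64 among Nieves, Joaquin, Valentina, Fernando.
Nieves is living and takes 1/64.
Joaquin is living and takes 1/64.
Valentina is living and takes 1/64.
Fernando is living and takes 1/64.
Alonso is living and takes 1/16.

Alonso 1/16; Catalina 1/8; Fernando 1/64; Hugo 1/12; Joaquin 1/64; Mateo 1/12; Nieves 1/64; Ramiro 1/12; Soledad 1/8; Ursula 1/4; Valentina 1/64; Yago 1/8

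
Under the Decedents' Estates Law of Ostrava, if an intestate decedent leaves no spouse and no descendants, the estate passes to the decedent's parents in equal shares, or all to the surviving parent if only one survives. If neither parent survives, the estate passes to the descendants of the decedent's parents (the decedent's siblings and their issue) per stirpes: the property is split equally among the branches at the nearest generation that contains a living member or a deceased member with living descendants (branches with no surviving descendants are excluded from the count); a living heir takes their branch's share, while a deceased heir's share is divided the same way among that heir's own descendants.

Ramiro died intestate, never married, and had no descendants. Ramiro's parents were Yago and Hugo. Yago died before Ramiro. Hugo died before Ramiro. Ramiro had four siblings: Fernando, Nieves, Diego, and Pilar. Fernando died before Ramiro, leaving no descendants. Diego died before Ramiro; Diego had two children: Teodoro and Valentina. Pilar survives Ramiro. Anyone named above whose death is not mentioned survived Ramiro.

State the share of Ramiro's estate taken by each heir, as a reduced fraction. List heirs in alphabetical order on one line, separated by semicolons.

Neither parent survives and there are no descendants, so the estate passes to Ramiro's siblings and their issue per stirpes.
Fernando left no surviving issue, so that branch lapses and is disregarded.
The estate is divided into 3 equal shares of 1/3 among Nieves, Diego, Pilar.
Nieves is living and takes 1/3.
Diego predeceased; the 1/3 allotted to Diego's branch passes to Diego's issue by representation.
The 1/3 is divided into 2 equal shares of 1/6 among Teodoro, Valentina.
Teodoro is living and takes 1/6.
Valentina is living and takes 1/6.
Pilar is living and takes 1/3.

Nieves 1/3; Pilar 1/3; Teodoro 1/6; Valentina 1/6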